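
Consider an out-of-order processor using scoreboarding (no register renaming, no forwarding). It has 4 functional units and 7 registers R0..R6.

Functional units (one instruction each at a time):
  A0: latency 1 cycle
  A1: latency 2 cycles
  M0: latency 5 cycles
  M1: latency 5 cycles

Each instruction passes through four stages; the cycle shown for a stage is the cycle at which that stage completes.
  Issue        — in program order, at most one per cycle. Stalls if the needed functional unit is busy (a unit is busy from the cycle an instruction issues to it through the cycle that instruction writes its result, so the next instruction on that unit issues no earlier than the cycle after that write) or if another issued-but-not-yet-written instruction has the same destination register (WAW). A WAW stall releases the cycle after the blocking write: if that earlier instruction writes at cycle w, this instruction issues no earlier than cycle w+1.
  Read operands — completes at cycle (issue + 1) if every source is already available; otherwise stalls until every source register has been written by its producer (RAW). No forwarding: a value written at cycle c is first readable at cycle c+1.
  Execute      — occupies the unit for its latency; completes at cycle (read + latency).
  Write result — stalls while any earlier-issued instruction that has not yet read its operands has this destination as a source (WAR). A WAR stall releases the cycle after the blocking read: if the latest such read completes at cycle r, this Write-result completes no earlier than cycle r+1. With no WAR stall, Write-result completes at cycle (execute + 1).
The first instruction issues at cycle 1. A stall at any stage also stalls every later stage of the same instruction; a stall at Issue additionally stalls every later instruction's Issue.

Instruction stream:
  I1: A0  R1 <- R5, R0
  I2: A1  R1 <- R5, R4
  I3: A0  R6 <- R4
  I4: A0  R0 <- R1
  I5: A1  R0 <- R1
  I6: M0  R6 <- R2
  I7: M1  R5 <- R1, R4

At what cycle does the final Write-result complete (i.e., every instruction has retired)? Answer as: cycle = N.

t=1  issue I1 (A0)
t=2  I1 read-ops
t=3  I1 finished on A0
t=4  I1→R1
t=5  issue I2 (A1)
t=6  I2 read-ops | issue I3 (A0)
t=7  I3 read-ops
t=8  I2 finished on A1 | I3 finished on A0
t=9  I2→R1 | I3→R6
t=10  issue I4 (A0)
t=11  I4 read-ops
t=12  I4 finished on A0
t=13  I4→R0
t=14  issue I5 (A1)
t=15  I5 read-ops | issue I6 (M0)
t=16  I6 read-ops | issue I7 (M1)
t=17  I5 finished on A1 | I7 read-ops
t=18  I5→R0
t=21  I6 finished on M0
t=22  I6→R6 | I7 finished on M1
t=23  I7→R5

cycle = 23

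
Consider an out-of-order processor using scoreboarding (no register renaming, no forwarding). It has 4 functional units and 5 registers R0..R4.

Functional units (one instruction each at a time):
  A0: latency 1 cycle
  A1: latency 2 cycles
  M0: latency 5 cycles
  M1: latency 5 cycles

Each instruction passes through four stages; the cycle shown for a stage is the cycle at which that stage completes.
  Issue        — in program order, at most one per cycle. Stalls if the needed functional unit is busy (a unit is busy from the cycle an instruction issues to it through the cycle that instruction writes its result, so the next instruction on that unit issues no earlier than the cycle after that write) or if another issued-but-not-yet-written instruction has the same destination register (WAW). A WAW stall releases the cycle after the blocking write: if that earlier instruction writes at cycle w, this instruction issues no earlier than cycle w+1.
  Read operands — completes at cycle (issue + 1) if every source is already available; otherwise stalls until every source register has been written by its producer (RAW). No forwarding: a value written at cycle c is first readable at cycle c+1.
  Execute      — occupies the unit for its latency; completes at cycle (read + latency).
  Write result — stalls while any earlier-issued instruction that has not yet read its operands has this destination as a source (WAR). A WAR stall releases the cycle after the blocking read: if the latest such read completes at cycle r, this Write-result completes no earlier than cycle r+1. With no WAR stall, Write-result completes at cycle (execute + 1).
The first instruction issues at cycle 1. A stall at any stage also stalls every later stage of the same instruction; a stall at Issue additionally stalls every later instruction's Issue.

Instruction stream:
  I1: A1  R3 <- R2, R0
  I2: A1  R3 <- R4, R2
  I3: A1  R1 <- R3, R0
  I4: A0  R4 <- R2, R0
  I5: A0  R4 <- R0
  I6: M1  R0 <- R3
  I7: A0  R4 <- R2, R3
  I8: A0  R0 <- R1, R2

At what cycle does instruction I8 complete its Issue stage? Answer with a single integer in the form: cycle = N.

cycle = 25

I1  is:1  ro:2  ex:4  wr:5
I2  is:6  ro:7  ex:9  wr:10  — struct: A1 busy until I1 writes@5
I3  is:11  ro:12  ex:14  wr:15  — struct: A1 busy until I2 writes@10
I4  is:12  ro:13  ex:14  wr:15
I5  is:16  ro:17  ex:18  wr:19  — struct: A0 busy until I4 writes@15
I6  is:17  ro:18  ex:23  wr:24
I7  is:20  ro:21  ex:22  wr:23  — struct: A0 busy until I5 writes@19
I8  is:25  ro:26  ex:27  wr:28  — WAW R0: wait I6 write@24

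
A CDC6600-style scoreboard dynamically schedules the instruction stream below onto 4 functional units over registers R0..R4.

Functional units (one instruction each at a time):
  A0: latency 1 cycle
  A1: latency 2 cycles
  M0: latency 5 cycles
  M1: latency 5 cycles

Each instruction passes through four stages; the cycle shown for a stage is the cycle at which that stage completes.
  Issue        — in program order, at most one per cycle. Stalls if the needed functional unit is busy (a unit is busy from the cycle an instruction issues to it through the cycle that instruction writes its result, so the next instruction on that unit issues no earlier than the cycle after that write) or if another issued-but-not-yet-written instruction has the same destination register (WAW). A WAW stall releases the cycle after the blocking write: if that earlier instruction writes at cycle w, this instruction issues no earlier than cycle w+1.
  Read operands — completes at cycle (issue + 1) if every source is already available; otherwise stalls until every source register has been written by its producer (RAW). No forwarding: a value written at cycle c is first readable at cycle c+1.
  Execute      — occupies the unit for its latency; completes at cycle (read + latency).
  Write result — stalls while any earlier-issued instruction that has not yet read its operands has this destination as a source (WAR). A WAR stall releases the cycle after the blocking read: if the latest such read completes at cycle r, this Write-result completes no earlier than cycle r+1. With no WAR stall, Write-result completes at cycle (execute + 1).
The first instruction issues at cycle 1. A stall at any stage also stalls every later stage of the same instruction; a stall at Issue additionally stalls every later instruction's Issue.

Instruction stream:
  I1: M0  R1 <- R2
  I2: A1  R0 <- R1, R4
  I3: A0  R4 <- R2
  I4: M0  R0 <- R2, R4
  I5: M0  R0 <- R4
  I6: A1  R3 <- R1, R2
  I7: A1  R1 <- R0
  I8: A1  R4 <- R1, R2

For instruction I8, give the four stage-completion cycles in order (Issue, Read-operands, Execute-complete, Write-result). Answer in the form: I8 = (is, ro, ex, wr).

I8 = (33, 34, 36, 37)

[1] issue I1 (M0)
[2] I1 read-ops, issue I2 (A1)
[3] issue I3 (A0)
[4] I3 read-ops
[5] I3 finished on A0
[7] I1 finished on M0
[8] I1→R1
[9] I2 read-ops
[10] I3→R4
[11] I2 finished on A1
[12] I2→R0
[13] issue I4 (M0)
[14] I4 read-ops
[19] I4 finished on M0
[20] I4→R0
[21] issue I5 (M0)
[22] I5 read-ops, issue I6 (A1)
[23] I6 read-ops
[25] I6 finished on A1
[26] I6→R3
[27] I5 finished on M0, issue I7 (A1)
[28] I5→R0
[29] I7 read-ops
[31] I7 finished on A1
[32] I7→R1
[33] issue I8 (A1)
[34] I8 read-ops
[36] I8 finished on A1
[37] I8→R4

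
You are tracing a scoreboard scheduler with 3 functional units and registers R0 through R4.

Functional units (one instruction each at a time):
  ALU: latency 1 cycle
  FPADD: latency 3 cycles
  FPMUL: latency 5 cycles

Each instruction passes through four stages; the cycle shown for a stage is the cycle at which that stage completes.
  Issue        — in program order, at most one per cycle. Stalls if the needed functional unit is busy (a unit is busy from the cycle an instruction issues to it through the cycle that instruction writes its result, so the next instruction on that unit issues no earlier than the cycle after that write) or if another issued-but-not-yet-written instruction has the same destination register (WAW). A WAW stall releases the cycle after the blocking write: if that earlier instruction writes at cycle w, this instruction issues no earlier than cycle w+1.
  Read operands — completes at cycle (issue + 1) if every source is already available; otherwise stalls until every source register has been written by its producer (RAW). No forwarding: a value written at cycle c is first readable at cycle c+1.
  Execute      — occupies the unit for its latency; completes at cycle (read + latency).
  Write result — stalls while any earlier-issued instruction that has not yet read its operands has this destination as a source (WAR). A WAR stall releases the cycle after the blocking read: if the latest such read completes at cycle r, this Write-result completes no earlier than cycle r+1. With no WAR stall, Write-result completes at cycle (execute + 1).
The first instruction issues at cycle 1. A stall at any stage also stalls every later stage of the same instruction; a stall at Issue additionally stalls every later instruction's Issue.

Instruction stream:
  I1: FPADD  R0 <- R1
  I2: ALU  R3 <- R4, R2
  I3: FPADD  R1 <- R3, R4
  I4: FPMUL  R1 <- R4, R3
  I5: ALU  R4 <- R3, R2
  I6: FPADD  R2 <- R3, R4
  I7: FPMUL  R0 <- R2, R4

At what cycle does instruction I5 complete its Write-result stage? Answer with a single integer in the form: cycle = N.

[1] I1 dispatched to FPADD
[2] I1 operands ready; I2 dispatched to ALU
[3] I2 operands ready
[4] I2 complete
[5] I1 complete; R3←I2
[6] R0←I1
[7] I3 dispatched to FPADD
[8] I3 operands ready
[11] I3 complete
[12] R1←I3
[13] I4 dispatched to FPMUL
[14] I4 operands ready; I5 dispatched to ALU
[15] I5 operands ready; I6 dispatched to FPADD
[16] I5 complete
[17] R4←I5
[18] I6 operands ready
[19] I4 complete
[20] R1←I4
[21] I6 complete; I7 dispatched to FPMUL
[22] R2←I6
[23] I7 operands ready
[28] I7 complete
[29] R0←I7

cycle = 17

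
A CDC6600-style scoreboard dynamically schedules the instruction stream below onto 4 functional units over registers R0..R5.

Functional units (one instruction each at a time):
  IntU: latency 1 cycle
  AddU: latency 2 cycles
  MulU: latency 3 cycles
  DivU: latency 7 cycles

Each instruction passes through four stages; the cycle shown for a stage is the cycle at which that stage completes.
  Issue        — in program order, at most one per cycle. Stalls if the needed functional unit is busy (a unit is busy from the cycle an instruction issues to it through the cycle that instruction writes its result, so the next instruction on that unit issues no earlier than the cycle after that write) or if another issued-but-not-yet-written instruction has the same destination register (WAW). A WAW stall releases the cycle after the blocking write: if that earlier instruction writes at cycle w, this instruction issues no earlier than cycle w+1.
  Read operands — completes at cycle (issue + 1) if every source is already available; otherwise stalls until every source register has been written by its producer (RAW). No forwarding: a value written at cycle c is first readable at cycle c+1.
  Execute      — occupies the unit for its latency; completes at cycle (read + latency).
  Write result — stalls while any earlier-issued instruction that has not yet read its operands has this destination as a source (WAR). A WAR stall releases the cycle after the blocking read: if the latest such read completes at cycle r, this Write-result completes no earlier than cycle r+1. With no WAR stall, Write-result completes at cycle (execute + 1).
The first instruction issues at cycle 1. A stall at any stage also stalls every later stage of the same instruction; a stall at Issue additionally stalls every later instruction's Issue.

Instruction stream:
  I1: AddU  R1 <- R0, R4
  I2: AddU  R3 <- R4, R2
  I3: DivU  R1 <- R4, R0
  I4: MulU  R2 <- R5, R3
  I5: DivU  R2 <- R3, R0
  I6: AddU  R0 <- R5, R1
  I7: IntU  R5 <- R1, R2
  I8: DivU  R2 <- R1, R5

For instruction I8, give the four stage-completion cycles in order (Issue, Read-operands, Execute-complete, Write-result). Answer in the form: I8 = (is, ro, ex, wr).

t=1  I1 dispatched to AddU
t=2  I1 operands ready
t=4  I1 complete
t=5  R1←I1
t=6  I2 dispatched to AddU
t=7  I2 operands ready, I3 dispatched to DivU
t=8  I3 operands ready, I4 dispatched to MulU
t=9  I2 complete
t=10  R3←I2
t=11  I4 operands ready
t=14  I4 complete
t=15  I3 complete, R2←I4
t=16  R1←I3
t=17  I5 dispatched to DivU
t=18  I5 operands ready, I6 dispatched to AddU
t=19  I6 operands ready, I7 dispatched to IntU
t=21  I6 complete
t=22  R0←I6
t=25  I5 complete
t=26  R2←I5
t=27  I7 operands ready, I8 dispatched to DivU
t=28  I7 complete
t=29  R5←I7
t=30  I8 operands ready
t=37  I8 complete
t=38  R2←I8

I8 = (27, 30, 37, 38)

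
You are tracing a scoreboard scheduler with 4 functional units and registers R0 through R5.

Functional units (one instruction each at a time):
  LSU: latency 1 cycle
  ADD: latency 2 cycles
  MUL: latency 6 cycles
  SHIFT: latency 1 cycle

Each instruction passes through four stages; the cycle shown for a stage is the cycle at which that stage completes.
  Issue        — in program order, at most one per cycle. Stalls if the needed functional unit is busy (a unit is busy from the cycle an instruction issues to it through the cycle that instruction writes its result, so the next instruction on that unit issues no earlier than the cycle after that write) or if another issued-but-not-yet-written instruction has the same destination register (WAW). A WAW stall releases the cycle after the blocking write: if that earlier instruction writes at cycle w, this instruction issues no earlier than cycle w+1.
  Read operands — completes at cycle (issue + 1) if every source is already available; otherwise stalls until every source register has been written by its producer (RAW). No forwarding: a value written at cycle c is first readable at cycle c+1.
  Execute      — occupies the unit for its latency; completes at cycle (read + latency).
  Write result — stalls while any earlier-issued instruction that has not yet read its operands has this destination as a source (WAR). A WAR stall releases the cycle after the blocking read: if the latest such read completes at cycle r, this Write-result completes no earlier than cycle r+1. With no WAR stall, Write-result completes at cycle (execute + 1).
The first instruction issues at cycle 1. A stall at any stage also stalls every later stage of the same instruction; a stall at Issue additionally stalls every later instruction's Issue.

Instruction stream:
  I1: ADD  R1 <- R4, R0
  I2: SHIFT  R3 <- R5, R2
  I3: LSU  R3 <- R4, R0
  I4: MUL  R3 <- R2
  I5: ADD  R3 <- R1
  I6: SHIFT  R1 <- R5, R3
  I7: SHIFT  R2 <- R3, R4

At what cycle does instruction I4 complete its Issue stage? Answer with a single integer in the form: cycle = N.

t=1  I1 dispatched to ADD
t=2  I1 operands ready | I2 dispatched to SHIFT
t=3  I2 operands ready
t=4  I1 complete | I2 complete
t=5  R1←I1 | R3←I2
t=6  I3 dispatched to LSU
t=7  I3 operands ready
t=8  I3 complete
t=9  R3←I3
t=10  I4 dispatched to MUL
t=11  I4 operands ready
t=17  I4 complete
t=18  R3←I4
t=19  I5 dispatched to ADD
t=20  I5 operands ready | I6 dispatched to SHIFT
t=22  I5 complete
t=23  R3←I5
t=24  I6 operands ready
t=25  I6 complete
t=26  R1←I6
t=27  I7 dispatched to SHIFT
t=28  I7 operands ready
t=29  I7 complete
t=30  R2←I7

cycle = 10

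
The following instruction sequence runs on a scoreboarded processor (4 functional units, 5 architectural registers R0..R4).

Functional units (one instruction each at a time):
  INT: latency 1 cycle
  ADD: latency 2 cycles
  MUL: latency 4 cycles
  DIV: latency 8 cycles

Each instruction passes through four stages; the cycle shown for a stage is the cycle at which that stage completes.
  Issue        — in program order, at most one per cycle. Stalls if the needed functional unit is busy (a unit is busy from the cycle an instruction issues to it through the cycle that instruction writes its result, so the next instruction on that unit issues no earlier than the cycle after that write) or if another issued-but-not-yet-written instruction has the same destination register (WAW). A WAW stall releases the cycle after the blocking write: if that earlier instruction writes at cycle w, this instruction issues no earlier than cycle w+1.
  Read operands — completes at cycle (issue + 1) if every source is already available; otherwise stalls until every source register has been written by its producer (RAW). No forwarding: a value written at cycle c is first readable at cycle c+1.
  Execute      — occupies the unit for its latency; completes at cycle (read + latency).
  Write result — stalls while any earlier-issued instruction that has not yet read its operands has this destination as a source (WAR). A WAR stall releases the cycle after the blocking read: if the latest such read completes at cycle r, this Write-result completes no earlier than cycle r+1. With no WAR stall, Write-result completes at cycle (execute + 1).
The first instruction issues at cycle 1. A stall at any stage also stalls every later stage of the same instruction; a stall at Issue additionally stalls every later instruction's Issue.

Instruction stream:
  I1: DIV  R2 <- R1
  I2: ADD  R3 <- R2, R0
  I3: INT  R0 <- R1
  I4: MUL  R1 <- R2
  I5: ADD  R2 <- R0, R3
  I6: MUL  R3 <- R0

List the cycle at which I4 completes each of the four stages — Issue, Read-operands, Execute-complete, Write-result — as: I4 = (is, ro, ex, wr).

I4 = (4, 12, 16, 17)

1) issue 1, read 2, done 10, write 11
2) issue 2, read 12, done 14, write 15  <RAW R2: wait I1 write@11>
3) issue 3, read 4, done 5, write 13  <WAR R0: wait I2 read@12>
4) issue 4, read 12, done 16, write 17  <RAW R2: wait I1 write@11>
5) issue 16, read 17, done 19, write 20  <struct: ADD busy until I2 writes@15>
6) issue 18, read 19, done 23, write 24  <struct: MUL busy until I4 writes@17>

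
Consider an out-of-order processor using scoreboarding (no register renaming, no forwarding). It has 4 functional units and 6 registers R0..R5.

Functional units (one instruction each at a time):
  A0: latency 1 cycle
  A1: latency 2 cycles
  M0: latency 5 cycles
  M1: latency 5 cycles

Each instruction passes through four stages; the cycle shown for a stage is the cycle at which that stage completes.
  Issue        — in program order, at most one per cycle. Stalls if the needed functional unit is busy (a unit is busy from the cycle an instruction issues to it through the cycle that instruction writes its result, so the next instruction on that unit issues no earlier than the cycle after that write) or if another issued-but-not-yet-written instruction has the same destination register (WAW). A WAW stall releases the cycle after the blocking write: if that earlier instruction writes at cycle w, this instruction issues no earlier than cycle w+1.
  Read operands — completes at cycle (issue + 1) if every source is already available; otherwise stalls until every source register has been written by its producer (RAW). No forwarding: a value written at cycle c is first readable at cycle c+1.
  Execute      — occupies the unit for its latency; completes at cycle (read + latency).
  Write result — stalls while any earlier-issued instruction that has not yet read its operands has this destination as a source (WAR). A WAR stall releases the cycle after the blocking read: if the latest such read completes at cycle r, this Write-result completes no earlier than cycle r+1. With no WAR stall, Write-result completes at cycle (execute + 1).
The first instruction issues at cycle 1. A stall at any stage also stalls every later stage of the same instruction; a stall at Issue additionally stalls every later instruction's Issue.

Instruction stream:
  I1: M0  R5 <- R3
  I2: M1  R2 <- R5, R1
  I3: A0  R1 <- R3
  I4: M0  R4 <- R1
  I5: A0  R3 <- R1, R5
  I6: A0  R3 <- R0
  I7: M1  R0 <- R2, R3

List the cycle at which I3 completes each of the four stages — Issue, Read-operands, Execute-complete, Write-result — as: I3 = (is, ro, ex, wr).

I3 = (3, 4, 5, 10)

  I1 | 1 | 2 | 7 | 8
  I2 | 2 | 9 | 14 | 15   RAW R5: wait I1 write@8
  I3 | 3 | 4 | 5 | 10   WAR R1: wait I2 read@9
  I4 | 9 | 11 | 16 | 17   struct: M0 busy until I1 writes@8 · RAW R1: wait I3 write@10
  I5 | 11 | 12 | 13 | 14   struct: A0 busy until I3 writes@10
  I6 | 15 | 16 | 17 | 18   struct: A0 busy until I5 writes@14
  I7 | 16 | 19 | 24 | 25   RAW R3: wait I6 write@18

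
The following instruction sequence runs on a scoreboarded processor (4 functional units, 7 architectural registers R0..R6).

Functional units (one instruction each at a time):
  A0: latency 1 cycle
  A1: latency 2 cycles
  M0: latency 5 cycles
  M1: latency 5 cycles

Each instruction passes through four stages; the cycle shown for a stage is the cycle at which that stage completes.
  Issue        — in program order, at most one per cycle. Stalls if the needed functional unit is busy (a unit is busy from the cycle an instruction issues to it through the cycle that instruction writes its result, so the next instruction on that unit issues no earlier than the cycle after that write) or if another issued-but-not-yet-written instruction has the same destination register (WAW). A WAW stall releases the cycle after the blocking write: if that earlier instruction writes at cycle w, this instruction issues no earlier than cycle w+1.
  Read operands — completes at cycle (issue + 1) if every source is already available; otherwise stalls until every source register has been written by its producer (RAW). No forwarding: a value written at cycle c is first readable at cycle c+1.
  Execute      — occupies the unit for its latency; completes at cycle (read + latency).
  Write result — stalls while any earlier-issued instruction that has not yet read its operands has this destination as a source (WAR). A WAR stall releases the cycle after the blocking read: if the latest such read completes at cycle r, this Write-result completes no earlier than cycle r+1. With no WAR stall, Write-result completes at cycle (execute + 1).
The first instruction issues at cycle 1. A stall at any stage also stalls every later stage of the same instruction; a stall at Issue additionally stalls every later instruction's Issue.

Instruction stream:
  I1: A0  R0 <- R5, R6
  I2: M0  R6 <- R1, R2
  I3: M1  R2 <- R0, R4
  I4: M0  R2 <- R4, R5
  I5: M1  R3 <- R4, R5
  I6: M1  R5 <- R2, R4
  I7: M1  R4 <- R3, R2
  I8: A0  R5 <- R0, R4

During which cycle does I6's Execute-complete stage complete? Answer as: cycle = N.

cycle = 27

cycle 1: I1 issues→A0
cycle 2: I1 reads, I2 issues→M0
cycle 3: I1 exec-done, I2 reads, I3 issues→M1
cycle 4: I1 writes R0
cycle 5: I3 reads
cycle 8: I2 exec-done
cycle 9: I2 writes R6
cycle 10: I3 exec-done
cycle 11: I3 writes R2
cycle 12: I4 issues→M0
cycle 13: I4 reads, I5 issues→M1
cycle 14: I5 reads
cycle 18: I4 exec-done
cycle 19: I4 writes R2, I5 exec-done
cycle 20: I5 writes R3
cycle 21: I6 issues→M1
cycle 22: I6 reads
cycle 27: I6 exec-done
cycle 28: I6 writes R5
cycle 29: I7 issues→M1
cycle 30: I7 reads, I8 issues→A0
cycle 35: I7 exec-done
cycle 36: I7 writes R4
cycle 37: I8 reads
cycle 38: I8 exec-done
cycle 39: I8 writes R5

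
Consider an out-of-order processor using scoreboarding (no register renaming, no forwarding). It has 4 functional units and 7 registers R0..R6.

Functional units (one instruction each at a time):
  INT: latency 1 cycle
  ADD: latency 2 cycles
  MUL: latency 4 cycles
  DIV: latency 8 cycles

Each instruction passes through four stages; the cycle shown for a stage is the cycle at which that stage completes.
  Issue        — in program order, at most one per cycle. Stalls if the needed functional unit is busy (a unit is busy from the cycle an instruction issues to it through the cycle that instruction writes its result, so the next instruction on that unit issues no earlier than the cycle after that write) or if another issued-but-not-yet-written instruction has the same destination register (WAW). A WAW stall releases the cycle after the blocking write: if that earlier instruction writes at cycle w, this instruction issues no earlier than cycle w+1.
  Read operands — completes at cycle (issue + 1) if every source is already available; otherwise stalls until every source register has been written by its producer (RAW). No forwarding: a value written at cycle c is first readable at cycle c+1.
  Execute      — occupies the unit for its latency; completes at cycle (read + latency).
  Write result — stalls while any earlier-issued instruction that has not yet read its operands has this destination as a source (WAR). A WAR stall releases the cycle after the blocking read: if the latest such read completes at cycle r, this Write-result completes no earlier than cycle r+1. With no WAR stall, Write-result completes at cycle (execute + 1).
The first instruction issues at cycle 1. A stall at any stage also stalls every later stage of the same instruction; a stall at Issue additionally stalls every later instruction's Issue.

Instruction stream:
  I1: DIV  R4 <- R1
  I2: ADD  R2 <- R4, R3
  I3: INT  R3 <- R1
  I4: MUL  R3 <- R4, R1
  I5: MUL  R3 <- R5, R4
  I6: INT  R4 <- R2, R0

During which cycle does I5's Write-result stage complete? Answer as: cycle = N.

[1] issue I1 (DIV)
[2] I1 read-ops · issue I2 (ADD)
[3] issue I3 (INT)
[4] I3 read-ops
[5] I3 finished on INT
[10] I1 finished on DIV
[11] I1→R4
[12] I2 read-ops
[13] I3→R3
[14] I2 finished on ADD · issue I4 (MUL)
[15] I2→R2 · I4 read-ops
[19] I4 finished on MUL
[20] I4→R3
[21] issue I5 (MUL)
[22] I5 read-ops · issue I6 (INT)
[23] I6 read-ops
[24] I6 finished on INT
[25] I6→R4
[26] I5 finished on MUL
[27] I5→R3

cycle = 27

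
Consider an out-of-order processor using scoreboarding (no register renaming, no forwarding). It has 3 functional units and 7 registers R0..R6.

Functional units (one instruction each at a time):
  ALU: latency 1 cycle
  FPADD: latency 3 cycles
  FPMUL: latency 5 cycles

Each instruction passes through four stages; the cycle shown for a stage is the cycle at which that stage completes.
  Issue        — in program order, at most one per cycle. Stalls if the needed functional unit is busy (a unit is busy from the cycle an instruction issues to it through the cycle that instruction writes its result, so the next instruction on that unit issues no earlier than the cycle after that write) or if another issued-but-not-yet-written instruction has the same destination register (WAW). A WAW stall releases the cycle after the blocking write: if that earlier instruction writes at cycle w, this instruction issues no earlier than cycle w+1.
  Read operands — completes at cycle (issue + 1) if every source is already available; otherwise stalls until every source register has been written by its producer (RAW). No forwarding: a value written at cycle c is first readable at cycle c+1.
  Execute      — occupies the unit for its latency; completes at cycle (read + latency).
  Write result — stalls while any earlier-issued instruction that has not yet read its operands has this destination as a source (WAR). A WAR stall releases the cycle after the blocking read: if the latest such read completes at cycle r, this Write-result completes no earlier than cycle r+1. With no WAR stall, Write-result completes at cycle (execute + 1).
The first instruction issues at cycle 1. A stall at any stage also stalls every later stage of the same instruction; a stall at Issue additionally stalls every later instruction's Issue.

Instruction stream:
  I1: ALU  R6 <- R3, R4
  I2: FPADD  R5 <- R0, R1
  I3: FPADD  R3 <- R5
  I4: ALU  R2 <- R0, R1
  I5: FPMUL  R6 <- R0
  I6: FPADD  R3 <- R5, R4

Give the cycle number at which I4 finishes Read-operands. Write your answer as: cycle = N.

I1 -> (1, 2, 3, 4)
I2 -> (2, 3, 6, 7)
I3 -> (8, 9, 12, 13)  // struct: FPADD busy until I2 writes@7
I4 -> (9, 10, 11, 12)
I5 -> (10, 11, 16, 17)
I6 -> (14, 15, 18, 19)  // struct: FPADD busy until I3 writes@13

cycle = 10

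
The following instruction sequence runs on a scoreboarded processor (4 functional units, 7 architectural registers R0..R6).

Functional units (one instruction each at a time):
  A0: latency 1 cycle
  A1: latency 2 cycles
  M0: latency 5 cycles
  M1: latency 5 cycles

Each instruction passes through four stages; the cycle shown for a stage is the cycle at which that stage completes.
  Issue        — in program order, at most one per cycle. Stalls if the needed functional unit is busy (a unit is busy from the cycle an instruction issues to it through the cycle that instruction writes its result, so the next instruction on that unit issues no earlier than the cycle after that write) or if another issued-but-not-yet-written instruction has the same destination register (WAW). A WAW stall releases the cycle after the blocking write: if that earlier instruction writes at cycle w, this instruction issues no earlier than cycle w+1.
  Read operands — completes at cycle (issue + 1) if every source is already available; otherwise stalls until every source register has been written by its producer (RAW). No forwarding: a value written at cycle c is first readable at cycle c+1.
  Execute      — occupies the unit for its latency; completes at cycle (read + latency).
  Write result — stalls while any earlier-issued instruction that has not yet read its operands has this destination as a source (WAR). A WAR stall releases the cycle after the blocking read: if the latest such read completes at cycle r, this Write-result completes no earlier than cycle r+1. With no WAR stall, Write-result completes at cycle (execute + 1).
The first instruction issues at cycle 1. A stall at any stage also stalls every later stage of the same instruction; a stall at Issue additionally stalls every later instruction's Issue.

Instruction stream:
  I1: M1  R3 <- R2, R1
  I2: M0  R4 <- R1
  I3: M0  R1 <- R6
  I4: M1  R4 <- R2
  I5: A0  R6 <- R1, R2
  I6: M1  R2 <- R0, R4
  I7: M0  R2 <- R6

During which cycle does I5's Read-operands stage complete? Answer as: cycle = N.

cycle = 18

[1] I1 dispatched to M1
[2] I1 operands ready; I2 dispatched to M0
[3] I2 operands ready
[7] I1 complete
[8] R3←I1; I2 complete
[9] R4←I2
[10] I3 dispatched to M0
[11] I3 operands ready; I4 dispatched to M1
[12] I4 operands ready; I5 dispatched to A0
[16] I3 complete
[17] R1←I3; I4 complete
[18] R4←I4; I5 operands ready
[19] I5 complete; I6 dispatched to M1
[20] R6←I5; I6 operands ready
[25] I6 complete
[26] R2←I6
[27] I7 dispatched to M0
[28] I7 operands ready
[33] I7 complete
[34] R2←I7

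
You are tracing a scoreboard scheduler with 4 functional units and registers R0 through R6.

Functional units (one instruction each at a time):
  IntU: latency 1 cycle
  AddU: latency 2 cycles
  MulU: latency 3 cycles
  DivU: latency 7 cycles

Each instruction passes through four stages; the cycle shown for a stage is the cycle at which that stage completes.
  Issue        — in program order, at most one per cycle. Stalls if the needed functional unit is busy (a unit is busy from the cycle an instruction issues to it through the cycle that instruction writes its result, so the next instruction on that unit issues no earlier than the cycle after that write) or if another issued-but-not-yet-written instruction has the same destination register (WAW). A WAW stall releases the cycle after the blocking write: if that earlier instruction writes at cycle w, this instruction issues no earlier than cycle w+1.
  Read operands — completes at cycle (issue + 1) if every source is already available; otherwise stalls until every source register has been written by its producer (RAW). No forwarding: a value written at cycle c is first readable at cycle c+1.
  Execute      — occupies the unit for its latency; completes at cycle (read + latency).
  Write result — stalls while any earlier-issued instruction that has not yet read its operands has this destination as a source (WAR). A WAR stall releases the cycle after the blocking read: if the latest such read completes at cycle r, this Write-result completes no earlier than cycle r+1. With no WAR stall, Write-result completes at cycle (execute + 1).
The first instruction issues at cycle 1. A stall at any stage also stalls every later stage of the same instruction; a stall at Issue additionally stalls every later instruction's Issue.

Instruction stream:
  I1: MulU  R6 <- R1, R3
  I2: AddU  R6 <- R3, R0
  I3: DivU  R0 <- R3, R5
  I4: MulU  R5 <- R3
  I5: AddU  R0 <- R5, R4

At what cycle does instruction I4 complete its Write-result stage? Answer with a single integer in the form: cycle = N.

cycle = 14

[I1] 1/2/5/6
[I2] 7/8/10/11  (WAW R6: wait I1 write@6)
[I3] 8/9/16/17
[I4] 9/10/13/14
[I5] 18/19/21/22  (WAW R0: wait I3 write@17)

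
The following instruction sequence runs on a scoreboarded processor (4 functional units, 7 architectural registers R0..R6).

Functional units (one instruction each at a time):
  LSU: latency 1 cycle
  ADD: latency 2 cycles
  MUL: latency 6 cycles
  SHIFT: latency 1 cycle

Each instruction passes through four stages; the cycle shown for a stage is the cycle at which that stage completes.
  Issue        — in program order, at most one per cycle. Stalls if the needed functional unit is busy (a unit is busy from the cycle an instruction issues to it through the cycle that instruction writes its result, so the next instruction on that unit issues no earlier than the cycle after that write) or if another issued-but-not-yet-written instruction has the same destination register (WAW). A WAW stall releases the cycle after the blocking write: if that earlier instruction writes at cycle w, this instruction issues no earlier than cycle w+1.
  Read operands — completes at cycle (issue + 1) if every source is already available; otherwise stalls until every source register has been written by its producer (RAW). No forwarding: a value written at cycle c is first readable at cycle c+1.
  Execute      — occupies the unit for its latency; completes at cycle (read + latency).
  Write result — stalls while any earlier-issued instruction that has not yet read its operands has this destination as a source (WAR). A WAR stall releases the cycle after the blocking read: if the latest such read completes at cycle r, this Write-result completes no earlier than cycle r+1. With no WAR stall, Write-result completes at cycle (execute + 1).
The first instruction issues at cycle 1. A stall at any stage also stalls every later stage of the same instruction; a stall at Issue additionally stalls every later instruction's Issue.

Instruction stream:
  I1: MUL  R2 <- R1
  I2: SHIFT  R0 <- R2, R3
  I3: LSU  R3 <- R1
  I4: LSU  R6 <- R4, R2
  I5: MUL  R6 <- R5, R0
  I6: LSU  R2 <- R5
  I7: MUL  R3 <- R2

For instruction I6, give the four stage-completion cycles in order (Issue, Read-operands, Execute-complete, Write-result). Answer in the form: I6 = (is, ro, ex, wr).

I1: IS=1 RO=2 EX=8 WR=9
I2: IS=2 RO=10 EX=11 WR=12  [RAW R2: wait I1 write@9]
I3: IS=3 RO=4 EX=5 WR=11  [WAR R3: wait I2 read@10]
I4: IS=12 RO=13 EX=14 WR=15  [struct: LSU busy until I3 writes@11]
I5: IS=16 RO=17 EX=23 WR=24  [WAW R6: wait I4 write@15]
I6: IS=17 RO=18 EX=19 WR=20
I7: IS=25 RO=26 EX=32 WR=33  [struct: MUL busy until I5 writes@24]

I6 = (17, 18, 19, 20)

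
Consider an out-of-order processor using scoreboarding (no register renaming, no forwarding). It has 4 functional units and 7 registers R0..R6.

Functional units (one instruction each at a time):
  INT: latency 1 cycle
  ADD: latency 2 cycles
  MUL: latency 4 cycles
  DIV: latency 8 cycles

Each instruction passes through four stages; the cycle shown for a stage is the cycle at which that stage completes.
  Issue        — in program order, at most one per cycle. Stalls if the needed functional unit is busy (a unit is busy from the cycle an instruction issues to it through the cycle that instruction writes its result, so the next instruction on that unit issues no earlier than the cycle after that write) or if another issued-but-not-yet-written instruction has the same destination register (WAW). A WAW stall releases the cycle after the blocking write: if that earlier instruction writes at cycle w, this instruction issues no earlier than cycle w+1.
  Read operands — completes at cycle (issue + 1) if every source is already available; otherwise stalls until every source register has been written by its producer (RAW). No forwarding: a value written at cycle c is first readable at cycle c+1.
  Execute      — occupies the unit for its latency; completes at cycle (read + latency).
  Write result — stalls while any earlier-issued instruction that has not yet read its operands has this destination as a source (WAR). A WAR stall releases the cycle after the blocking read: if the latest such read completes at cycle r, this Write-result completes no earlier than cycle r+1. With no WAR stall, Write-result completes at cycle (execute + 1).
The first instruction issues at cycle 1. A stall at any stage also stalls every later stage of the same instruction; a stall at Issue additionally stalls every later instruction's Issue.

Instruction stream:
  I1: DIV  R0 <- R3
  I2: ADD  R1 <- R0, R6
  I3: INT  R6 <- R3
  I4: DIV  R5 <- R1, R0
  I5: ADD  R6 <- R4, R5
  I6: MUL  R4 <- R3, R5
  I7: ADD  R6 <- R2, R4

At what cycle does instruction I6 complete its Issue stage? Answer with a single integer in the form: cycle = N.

cycle = 17

  I1 | 1 | 2 | 10 | 11
  I2 | 2 | 12 | 14 | 15   RAW R0: wait I1 write@11
  I3 | 3 | 4 | 5 | 13   WAR R6: wait I2 read@12
  I4 | 12 | 16 | 24 | 25   struct: DIV busy until I1 writes@11 · RAW R1: wait I2 write@15
  I5 | 16 | 26 | 28 | 29   struct: ADD busy until I2 writes@15 · RAW R5: wait I4 write@25
  I6 | 17 | 26 | 30 | 31   RAW R5: wait I4 write@25
  I7 | 30 | 32 | 34 | 35   struct: ADD busy until I5 writes@29 · RAW R4: wait I6 write@31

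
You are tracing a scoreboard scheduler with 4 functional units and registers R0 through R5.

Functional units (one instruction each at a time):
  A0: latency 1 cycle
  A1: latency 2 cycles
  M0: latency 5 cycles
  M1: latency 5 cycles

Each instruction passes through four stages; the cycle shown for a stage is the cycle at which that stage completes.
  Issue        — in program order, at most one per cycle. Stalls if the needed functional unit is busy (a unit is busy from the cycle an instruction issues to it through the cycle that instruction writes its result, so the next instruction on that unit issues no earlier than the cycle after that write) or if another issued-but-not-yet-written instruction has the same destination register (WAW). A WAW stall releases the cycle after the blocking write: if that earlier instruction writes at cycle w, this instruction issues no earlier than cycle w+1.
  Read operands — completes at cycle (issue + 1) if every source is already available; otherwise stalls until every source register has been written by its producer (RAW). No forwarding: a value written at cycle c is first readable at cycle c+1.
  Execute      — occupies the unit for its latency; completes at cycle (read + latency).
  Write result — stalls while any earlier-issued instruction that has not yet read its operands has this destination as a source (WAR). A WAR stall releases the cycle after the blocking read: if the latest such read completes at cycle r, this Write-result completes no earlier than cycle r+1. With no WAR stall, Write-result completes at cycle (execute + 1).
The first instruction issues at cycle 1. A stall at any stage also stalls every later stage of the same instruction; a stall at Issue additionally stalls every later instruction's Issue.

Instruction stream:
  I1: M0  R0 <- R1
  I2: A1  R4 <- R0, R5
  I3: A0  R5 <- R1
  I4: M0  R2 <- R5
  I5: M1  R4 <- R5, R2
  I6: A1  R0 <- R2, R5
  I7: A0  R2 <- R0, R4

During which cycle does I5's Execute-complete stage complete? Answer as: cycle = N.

cycle = 23

I1 -> (1, 2, 7, 8)
I2 -> (2, 9, 11, 12)  // RAW R0: wait I1 write@8
I3 -> (3, 4, 5, 10)  // WAR R5: wait I2 read@9
I4 -> (9, 11, 16, 17)  // struct: M0 busy until I1 writes@8, RAW R5: wait I3 write@10
I5 -> (13, 18, 23, 24)  // WAW R4: wait I2 write@12, RAW R2: wait I4 write@17
I6 -> (14, 18, 20, 21)  // RAW R2: wait I4 write@17
I7 -> (18, 25, 26, 27)  // WAW R2: wait I4 write@17, RAW R4: wait I5 write@24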